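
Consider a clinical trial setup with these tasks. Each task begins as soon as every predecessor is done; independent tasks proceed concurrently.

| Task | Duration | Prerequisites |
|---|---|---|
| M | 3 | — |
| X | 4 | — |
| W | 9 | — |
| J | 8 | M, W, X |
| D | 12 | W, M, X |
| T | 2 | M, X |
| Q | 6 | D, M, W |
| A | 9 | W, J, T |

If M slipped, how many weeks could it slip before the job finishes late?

Critical path: W→D→Q = 9+12+6 = 27, so the finish is 27 weeks.
M finishes as early as 3 and must finish by 9.
Float = 27 − 21 = 6.

6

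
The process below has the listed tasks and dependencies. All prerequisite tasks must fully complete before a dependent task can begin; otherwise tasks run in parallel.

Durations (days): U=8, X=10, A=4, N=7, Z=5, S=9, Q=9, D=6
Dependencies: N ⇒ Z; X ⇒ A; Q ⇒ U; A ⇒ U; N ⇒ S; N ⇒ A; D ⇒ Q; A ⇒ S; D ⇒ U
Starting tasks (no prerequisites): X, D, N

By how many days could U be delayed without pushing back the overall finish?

Critical path: X→A→S = 10+4+9 = 23, so the finish is 23 days.
Longest path through U: 23 days (earliest finish 23, latest finish 23).
Slack of U = 15 − 15 = 0 days.

0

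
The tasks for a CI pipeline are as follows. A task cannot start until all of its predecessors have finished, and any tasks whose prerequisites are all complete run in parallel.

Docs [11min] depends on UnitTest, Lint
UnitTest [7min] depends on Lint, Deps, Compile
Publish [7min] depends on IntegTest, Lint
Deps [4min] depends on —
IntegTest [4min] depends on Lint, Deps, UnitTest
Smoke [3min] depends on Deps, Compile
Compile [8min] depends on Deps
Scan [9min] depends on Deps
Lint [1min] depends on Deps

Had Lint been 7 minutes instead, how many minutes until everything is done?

Critical path before the change: Deps→Compile→UnitTest→IntegTest→Publish = 4+8+7+4+7 = 30 giving 30 minutes.
Lint has 7 minutes of float (longest path through it is 23).
The critical path is still Deps→Compile→UnitTest→IntegTest→Publish; finish is now 30 minutes.

30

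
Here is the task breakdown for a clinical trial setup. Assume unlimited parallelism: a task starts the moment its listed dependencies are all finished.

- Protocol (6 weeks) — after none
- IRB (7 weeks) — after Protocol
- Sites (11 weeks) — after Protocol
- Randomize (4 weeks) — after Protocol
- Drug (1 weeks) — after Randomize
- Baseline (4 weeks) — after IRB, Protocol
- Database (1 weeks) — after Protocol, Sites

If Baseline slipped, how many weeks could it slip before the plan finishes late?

1

The longest chain is Protocol→Sites→Database = 6+11+1 = 18; overall finish 18 weeks.
The longest chain containing Baseline totals 17 weeks.
Float = 18 − 17 = 1.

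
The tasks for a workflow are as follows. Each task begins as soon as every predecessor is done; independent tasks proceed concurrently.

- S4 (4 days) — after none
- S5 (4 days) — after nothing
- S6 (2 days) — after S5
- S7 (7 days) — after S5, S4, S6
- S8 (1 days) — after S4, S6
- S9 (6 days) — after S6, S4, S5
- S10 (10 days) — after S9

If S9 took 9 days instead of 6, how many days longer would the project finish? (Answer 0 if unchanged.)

Critical path before the change: S5→S6→S9→S10 = 4+2+6+10 = 22 giving 22 days.
Since S9 is critical, the +3 change carries straight to that chain (now 25 days).
No other chain overtakes it, so the finish is 25 days.
Change in finish: 25 − 22 = +3 days.

3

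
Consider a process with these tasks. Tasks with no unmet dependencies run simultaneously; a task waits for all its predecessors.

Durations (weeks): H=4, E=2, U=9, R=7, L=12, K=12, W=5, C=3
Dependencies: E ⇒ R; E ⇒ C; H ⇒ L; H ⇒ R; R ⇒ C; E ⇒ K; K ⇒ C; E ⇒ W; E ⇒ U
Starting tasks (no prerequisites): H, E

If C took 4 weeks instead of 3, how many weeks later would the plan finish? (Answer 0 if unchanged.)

The binding path is E→K→C = 2+12+3 = 17; finish at 17 weeks.
C is on the critical path; changing it to 4 makes that path 18 weeks.
The critical path is still E→K→C; finish is now 18 weeks.
Change in finish: 18 − 17 = +1 weeks.

1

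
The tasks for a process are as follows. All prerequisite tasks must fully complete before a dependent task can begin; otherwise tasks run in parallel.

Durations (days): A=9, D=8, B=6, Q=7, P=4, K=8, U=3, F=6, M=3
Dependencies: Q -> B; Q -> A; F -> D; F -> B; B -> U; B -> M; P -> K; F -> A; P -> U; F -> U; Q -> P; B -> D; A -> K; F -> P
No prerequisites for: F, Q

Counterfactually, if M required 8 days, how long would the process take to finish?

Baseline: Q→A→K = 7+9+8 = 24 → 24 days.
M is off the critical path — its longest chain is 16 days, giving 8 of slack.
The critical path is still Q→A→K; finish is now 24 days.

24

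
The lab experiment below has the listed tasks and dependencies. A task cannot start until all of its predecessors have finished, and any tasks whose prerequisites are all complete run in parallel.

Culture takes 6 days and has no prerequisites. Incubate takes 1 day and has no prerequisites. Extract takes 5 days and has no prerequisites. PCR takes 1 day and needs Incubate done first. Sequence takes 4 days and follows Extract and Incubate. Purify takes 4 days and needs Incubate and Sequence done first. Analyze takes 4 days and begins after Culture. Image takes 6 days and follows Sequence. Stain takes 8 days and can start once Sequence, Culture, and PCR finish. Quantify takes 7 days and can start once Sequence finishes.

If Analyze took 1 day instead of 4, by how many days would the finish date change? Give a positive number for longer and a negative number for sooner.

0

Actual critical path: Extract→Sequence→Stain = 5+4+8 = 17 ⇒ 17 days.
The longest path through Analyze is only 10 days, so Analyze has float 7.
That remains the longest chain; total 17 days.
Change in finish: 17 − 17 = +0 days.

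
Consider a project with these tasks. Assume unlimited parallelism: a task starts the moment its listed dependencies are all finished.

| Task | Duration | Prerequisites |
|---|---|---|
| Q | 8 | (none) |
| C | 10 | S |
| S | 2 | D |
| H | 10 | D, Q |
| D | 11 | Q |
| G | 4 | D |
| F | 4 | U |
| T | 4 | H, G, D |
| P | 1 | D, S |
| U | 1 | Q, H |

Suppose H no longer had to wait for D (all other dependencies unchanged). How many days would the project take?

31

Before: longest chain Q→D→H→U→F = 8+11+10+1+4 = 34, finish 34.
Without D→H, H's earliest start moves from 19 to 8.
After: Q→D→S→C = 8+11+2+10 = 31 → 31 days.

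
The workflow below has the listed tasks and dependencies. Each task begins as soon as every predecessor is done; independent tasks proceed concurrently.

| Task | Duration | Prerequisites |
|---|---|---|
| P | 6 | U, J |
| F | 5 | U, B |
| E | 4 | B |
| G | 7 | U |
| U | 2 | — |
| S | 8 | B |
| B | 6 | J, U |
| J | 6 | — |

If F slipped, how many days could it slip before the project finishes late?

Critical path: J→B→S = 6+6+8 = 20, so the finish is 20 days.
F finishes as early as 17 and must finish by 20.
Float = 20 − 17 = 3.

3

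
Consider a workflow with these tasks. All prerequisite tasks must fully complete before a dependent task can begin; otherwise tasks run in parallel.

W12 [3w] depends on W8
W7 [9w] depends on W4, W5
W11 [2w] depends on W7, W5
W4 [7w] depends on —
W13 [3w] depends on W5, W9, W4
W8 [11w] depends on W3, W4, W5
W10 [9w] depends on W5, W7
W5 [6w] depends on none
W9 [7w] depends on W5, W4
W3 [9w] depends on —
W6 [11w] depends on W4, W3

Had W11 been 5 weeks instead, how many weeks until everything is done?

The binding path is W4→W7→W10 = 7+9+9 = 25; finish at 25 weeks.
The longest path through W11 is only 18 weeks, so W11 has float 7.
That remains the longest chain; total 25 weeks.

25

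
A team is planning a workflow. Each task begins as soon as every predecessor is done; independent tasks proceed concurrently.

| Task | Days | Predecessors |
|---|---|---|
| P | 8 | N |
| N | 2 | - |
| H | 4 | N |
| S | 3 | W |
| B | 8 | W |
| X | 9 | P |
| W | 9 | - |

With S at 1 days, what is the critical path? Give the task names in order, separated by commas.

Baseline: N→P→X = 2+8+9 = 19 → 19 days.
S has 7 days of float (longest path through it is 12).
The critical path is still N→P→X; finish is now 19 days.

N, P, X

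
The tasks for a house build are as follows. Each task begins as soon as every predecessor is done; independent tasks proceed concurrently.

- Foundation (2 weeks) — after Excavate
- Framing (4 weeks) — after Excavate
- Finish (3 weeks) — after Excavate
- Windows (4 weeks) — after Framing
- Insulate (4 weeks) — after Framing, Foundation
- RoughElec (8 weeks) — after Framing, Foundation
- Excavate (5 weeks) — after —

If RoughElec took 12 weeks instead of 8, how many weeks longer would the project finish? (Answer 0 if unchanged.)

Critical path before the change: Excavate→Framing→RoughElec = 5+4+8 = 17 giving 17 weeks.
Since RoughElec is critical, the +4 change carries straight to that chain (now 21 weeks).
No other chain overtakes it, so the finish is 21 weeks.
Change in finish: 21 − 17 = +4 weeks.

4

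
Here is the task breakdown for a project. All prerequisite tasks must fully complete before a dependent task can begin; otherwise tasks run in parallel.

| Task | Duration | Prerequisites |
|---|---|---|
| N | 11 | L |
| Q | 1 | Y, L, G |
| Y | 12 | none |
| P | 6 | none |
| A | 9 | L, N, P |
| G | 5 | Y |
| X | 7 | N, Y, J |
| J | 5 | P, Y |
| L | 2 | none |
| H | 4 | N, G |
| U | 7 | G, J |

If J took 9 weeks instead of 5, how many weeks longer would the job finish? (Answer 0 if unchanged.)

As given, the longest chain is Y→J→X = 12+5+7 = 24, so the finish is 24 weeks.
J lies on that path, so at 9 weeks the path becomes 28 weeks.
That remains the longest chain; total 28 weeks.
Change in finish: 28 − 24 = +4 weeks.

4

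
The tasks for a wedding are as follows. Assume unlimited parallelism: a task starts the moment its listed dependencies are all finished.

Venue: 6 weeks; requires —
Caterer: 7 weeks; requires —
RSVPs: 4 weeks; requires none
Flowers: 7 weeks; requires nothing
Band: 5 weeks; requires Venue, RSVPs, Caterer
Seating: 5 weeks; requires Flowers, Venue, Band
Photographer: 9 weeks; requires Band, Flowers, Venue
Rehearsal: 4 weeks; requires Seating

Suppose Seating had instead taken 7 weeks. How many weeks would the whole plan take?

23

Actual critical path: Caterer→Band→Seating→Rehearsal = 7+5+5+4 = 21 ⇒ 21 weeks.
Seating is on the critical path; changing it to 7 makes that path 23 weeks.
No other chain overtakes it, so the finish is 23 weeks.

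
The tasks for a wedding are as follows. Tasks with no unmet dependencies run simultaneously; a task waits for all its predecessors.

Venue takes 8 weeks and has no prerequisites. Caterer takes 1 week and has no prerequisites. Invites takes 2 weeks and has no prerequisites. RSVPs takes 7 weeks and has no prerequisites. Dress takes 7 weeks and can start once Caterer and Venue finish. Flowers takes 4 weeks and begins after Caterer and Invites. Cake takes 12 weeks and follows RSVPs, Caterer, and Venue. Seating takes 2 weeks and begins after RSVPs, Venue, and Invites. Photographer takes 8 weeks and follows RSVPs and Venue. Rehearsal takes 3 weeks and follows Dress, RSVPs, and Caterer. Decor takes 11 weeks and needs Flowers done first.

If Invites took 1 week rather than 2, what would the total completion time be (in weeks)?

20

Critical path before the change: Venue→Cake = 8+12 = 20 giving 20 weeks.
Invites has 3 weeks of float (longest path through it is 17).
No other chain overtakes it, so the finish is 20 weeks.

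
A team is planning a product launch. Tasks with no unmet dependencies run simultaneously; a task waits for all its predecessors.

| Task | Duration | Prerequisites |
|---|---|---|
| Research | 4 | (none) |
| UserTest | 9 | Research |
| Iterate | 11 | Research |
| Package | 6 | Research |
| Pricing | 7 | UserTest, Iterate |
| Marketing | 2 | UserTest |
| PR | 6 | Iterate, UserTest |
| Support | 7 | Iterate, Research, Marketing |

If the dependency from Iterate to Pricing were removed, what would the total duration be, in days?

Original critical path: Research→UserTest→Marketing→Support = 4+9+2+7 = 22 ⇒ 22 days.
Without Iterate→Pricing, Pricing's earliest start moves from 15 to 13.
After: Research→UserTest→Marketing→Support = 4+9+2+7 = 22 → 22 days.

22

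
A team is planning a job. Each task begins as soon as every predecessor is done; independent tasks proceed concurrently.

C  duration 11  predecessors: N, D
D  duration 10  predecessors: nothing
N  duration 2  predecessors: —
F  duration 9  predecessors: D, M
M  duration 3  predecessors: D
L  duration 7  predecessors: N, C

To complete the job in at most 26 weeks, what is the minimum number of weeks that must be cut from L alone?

2

Current finish: 28 weeks; target: 26.
L is on every critical path, so each week cut from L cuts the finish by one (this holds down to a finish of 22).
Need 28 − 26 = 2 weeks off L → L becomes 5 weeks, finish becomes 26.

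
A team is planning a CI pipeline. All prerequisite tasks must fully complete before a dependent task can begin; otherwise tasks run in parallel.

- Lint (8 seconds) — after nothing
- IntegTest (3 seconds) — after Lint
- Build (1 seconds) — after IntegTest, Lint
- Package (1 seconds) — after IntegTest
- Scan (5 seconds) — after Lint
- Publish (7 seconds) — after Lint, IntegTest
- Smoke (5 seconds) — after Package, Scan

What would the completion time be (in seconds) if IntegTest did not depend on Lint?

With the dependency in place, Lint→IntegTest→Publish = 8+3+7 = 18 sets the finish at 18 seconds.
Without Lint→IntegTest, IntegTest's earliest start moves from 8 to 0.
After: Lint→Scan→Smoke = 8+5+5 = 18 → 18 seconds.

18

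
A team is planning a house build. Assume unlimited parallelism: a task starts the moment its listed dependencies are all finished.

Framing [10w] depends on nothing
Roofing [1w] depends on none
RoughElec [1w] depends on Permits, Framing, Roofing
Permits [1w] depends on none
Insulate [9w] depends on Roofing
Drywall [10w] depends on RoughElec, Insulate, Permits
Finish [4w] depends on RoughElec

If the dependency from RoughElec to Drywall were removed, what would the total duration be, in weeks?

Original critical path: Framing→RoughElec→Drywall = 10+1+10 = 21 ⇒ 21 weeks.
Without RoughElec→Drywall, Drywall's earliest start moves from 11 to 10.
After: Roofing→Insulate→Drywall = 1+9+10 = 20 → 20 weeks.

20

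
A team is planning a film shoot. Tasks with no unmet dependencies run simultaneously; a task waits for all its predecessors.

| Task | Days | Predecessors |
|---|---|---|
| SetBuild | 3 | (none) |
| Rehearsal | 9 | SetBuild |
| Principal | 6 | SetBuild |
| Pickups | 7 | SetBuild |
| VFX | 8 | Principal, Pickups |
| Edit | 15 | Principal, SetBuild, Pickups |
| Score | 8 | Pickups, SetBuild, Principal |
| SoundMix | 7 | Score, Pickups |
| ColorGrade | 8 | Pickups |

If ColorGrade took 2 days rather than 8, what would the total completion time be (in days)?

25

Actual critical path: SetBuild→Pickups→Edit = 3+7+15 = 25 ⇒ 25 days.
ColorGrade is off the critical path — its longest chain is 18 days, giving 7 of slack.
The critical path is still SetBuild→Pickups→Edit; finish is now 25 days.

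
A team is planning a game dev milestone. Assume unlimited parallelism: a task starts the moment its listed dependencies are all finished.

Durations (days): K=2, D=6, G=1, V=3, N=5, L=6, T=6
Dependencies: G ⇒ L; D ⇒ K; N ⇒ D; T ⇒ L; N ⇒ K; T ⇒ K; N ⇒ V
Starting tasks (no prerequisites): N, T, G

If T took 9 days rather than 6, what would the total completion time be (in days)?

Critical path before the change: N→D→K = 5+6+2 = 13 giving 13 days.
T is off the critical path — its longest chain is 12 days, giving 1 of slack.
The binding chain switches to T→L = 9+6 = 15; finish 15 days.

15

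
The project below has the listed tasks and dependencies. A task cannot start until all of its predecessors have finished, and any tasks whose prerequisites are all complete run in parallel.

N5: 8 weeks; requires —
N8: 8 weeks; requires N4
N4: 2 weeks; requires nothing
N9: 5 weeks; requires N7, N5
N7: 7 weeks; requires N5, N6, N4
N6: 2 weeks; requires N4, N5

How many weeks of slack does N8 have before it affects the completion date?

N5→N6→N7→N9 = 8+2+7+5 = 22 sets the makespan at 22 weeks.
The longest chain containing N8 totals 10 weeks.
So N8 can slip 22 − 10 = 12 weeks.

12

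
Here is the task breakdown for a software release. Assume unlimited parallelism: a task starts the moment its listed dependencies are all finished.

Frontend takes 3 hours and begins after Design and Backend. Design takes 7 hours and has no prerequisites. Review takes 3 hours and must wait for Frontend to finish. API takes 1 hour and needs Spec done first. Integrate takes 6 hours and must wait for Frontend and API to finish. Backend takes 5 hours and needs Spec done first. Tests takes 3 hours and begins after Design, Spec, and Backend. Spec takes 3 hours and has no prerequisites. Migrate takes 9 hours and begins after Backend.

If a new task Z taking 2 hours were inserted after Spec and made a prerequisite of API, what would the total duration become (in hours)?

Originally the plan takes 17 hours.
With Z inserted, API now waits for max(Spec, Z).
New critical path: Spec→Backend→Frontend→Integrate = 3+5+3+6 = 17 ⇒ 17 hours.

17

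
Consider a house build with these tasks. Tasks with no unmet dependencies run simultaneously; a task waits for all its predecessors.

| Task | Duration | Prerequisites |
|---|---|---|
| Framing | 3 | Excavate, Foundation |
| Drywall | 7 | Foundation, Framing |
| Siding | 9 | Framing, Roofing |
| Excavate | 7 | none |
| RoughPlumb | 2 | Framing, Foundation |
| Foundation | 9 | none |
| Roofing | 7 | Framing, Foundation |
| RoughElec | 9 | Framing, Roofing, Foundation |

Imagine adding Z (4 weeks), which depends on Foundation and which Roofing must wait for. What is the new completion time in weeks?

Originally the plan takes 28 weeks.
With Z inserted, Roofing now waits for max(Framing, Foundation, Z).
New critical path: Foundation→Z→Roofing→RoughElec = 9+4+7+9 = 29 ⇒ 29 weeks.

29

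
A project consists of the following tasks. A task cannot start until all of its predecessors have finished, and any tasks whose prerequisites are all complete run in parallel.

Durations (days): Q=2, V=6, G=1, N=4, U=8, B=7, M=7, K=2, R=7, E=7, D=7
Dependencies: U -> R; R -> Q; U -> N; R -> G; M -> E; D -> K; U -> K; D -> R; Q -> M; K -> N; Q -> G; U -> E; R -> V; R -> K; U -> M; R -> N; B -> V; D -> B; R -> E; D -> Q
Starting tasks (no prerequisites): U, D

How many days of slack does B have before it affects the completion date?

11

Critical path: U→R→Q→M→E = 8+7+2+7+7 = 31, so the finish is 31 days.
Longest path through B: 20 days (earliest finish 14, latest finish 25).
So B can slip 25 − 14 = 11 days.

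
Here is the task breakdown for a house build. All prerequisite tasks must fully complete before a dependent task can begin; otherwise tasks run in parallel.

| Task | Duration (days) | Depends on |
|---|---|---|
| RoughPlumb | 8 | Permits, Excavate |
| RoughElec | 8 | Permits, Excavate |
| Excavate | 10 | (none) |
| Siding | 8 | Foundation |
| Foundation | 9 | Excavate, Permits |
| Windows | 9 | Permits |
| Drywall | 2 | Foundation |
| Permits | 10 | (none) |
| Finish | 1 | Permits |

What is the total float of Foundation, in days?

0

Permits→Foundation→Siding = 10+9+8 = 27 sets the makespan at 27 days.
The longest chain containing Foundation totals 27 days.
Slack of Foundation = 10 − 10 = 0 days.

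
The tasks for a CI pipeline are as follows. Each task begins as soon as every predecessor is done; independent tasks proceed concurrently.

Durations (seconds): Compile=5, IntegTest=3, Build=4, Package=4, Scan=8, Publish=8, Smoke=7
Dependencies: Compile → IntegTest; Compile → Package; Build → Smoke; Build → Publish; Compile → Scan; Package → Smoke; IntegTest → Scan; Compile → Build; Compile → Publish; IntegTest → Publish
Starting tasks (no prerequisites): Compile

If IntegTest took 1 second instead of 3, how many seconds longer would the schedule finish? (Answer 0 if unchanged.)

Actual critical path: Compile→Build→Publish = 5+4+8 = 17 ⇒ 17 seconds.
IntegTest is off the critical path — its longest chain is 16 seconds, giving 1 of slack.
That remains the longest chain; total 17 seconds.
Change in finish: 17 − 17 = +0 seconds.

0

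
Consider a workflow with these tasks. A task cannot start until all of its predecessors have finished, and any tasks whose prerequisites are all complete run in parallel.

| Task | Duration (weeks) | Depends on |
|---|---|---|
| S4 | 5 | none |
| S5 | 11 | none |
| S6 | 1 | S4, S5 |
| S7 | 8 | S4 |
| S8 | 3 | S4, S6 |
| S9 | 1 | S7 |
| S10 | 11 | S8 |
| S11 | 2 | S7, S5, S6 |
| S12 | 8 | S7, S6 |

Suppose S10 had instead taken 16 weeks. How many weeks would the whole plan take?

Critical path before the change: S5→S6→S8→S10 = 11+1+3+11 = 26 giving 26 weeks.
Since S10 is critical, the +5 change carries straight to that chain (now 31 weeks).
The critical path is still S5→S6→S8→S10; finish is now 31 weeks.

31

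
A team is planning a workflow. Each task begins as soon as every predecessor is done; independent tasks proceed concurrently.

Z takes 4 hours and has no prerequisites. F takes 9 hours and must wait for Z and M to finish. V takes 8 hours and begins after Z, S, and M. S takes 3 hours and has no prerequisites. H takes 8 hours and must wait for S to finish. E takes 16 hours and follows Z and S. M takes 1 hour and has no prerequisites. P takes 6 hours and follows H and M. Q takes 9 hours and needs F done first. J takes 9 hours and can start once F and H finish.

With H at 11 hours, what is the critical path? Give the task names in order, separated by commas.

S, H, J

Critical path before the change: Z→F→Q = 4+9+9 = 22 giving 22 hours.
H has 2 hours of float (longest path through it is 20).
Now S→H→J = 3+11+9 = 23 is longest, so the finish becomes 23 hours.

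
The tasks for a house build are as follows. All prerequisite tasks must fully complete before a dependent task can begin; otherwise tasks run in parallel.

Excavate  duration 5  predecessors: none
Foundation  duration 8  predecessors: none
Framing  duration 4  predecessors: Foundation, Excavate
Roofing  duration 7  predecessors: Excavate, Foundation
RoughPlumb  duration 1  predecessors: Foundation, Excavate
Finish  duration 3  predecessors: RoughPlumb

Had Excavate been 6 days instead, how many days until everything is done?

15

Critical path before the change: Foundation→Roofing = 8+7 = 15 giving 15 days.
Excavate has 3 days of float (longest path through it is 12).
No other chain overtakes it, so the finish is 15 days.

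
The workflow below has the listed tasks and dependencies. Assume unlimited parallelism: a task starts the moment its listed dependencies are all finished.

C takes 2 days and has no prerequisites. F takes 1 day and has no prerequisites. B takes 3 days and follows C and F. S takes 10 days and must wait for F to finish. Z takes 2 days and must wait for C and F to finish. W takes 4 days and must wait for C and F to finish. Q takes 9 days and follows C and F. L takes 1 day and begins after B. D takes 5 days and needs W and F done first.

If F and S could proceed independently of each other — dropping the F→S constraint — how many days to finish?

Original critical path: C→W→D = 2+4+5 = 11 ⇒ 11 days.
Without F→S, S's earliest start moves from 1 to 0.
New critical path: C→W→D = 2+4+5 = 11 ⇒ 11 days.

11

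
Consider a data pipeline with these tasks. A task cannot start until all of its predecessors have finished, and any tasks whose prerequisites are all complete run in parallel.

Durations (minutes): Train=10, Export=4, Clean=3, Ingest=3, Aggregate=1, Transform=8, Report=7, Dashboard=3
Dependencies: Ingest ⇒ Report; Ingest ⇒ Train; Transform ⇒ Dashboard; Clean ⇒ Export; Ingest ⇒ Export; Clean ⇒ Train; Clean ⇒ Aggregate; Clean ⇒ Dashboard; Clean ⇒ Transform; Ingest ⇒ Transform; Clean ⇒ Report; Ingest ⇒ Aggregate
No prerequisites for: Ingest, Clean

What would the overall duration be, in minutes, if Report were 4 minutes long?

14

Baseline: Ingest→Transform→Dashboard = 3+8+3 = 14 → 14 minutes.
Report is off the critical path — its longest chain is 10 minutes, giving 4 of slack.
The critical path is still Ingest→Transform→Dashboard; finish is now 14 minutes.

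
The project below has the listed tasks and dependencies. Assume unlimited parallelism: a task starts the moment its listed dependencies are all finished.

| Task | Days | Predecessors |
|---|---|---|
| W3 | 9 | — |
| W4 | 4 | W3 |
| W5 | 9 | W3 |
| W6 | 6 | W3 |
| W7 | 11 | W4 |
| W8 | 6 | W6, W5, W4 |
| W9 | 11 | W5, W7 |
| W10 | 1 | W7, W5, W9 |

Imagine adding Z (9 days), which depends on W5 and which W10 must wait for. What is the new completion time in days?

Originally the project takes 36 days.
With Z inserted, W10 now waits for max(W7, W5, W9, Z).
New critical path: W3→W4→W7→W9→W10 = 9+4+11+11+1 = 36 ⇒ 36 days.

36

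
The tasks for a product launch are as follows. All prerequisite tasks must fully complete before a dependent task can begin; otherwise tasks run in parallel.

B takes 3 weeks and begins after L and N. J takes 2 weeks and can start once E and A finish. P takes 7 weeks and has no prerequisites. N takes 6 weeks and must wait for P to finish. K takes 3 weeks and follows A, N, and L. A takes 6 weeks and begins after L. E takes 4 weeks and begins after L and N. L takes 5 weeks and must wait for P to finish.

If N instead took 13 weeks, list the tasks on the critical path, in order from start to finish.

The binding path is P→L→A→K = 7+5+6+3 = 21; finish at 21 weeks.
The longest path through N is only 19 weeks, so N has float 2.
New critical path: P→N→E→J = 7+13+4+2 = 26 ⇒ 26 weeks.

P, N, E, J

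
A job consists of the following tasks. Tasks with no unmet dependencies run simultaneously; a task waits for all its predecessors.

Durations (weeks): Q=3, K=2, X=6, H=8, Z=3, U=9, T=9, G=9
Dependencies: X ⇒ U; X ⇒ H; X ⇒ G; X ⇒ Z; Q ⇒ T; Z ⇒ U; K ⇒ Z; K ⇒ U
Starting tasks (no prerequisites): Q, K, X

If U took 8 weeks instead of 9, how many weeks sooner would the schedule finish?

The binding path is X→Z→U = 6+3+9 = 18; finish at 18 weeks.
U is on the critical path; changing it to 8 makes that path 17 weeks.
The critical path is still X→Z→U; finish is now 17 weeks.
Change in finish: 17 − 18 = -1 weeks.

1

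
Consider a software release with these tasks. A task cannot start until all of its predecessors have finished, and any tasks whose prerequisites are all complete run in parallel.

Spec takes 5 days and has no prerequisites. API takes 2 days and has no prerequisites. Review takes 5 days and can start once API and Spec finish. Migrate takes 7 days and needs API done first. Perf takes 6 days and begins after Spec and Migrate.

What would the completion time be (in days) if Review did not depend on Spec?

15

Before: longest chain API→Migrate→Perf = 2+7+6 = 15, finish 15.
Without Spec→Review, Review's earliest start moves from 5 to 2.
New critical path: API→Migrate→Perf = 2+7+6 = 15 ⇒ 15 days.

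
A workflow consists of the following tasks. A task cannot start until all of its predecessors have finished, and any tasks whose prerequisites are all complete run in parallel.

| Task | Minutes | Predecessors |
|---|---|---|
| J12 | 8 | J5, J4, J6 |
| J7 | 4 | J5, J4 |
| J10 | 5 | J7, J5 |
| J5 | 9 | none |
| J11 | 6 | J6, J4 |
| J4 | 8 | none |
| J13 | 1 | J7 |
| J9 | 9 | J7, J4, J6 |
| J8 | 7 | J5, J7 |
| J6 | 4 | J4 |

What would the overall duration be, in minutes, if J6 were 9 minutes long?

26

The binding path is J5→J7→J9 = 9+4+9 = 22; finish at 22 minutes.
J6 is off the critical path — its longest chain is 21 minutes, giving 1 of slack.
New critical path: J4→J6→J9 = 8+9+9 = 26 ⇒ 26 minutes.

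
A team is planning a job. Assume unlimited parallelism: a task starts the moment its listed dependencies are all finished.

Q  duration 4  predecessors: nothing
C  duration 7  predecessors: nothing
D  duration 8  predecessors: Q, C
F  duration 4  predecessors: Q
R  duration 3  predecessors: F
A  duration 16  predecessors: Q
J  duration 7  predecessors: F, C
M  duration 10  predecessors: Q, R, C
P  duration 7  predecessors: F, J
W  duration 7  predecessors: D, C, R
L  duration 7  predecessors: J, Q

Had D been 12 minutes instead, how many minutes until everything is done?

26

The binding path is C→D→W = 7+8+7 = 22; finish at 22 minutes.
D is on the critical path; changing it to 12 makes that path 26 minutes.
No other chain overtakes it, so the finish is 26 minutes.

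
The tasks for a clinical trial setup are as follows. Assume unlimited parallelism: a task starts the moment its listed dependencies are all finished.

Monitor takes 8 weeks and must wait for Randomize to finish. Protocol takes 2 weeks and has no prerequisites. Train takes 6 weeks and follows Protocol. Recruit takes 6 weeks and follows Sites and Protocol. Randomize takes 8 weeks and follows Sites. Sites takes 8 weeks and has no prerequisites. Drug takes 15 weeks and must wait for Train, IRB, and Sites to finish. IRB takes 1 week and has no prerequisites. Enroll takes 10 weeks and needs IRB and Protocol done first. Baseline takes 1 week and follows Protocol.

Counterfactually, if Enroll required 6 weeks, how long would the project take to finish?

Critical path before the change: Sites→Randomize→Monitor = 8+8+8 = 24 giving 24 weeks.
Enroll is off the critical path — its longest chain is 12 weeks, giving 12 of slack.
That remains the longest chain; total 24 weeks.

24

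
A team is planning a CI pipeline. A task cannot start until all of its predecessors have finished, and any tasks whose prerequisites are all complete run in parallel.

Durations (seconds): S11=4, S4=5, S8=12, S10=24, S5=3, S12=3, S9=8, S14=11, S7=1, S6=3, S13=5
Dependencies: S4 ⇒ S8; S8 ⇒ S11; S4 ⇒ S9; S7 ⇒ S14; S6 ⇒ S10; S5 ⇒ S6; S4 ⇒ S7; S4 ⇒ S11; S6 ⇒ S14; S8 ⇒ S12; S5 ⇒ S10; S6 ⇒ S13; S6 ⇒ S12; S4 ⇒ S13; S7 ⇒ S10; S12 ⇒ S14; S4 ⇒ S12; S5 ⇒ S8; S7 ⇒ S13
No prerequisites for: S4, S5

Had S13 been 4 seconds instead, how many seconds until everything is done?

The binding path is S4→S8→S12→S14 = 5+12+3+11 = 31; finish at 31 seconds.
The longest path through S13 is only 11 seconds, so S13 has float 20.
No other chain overtakes it, so the finish is 31 seconds.

31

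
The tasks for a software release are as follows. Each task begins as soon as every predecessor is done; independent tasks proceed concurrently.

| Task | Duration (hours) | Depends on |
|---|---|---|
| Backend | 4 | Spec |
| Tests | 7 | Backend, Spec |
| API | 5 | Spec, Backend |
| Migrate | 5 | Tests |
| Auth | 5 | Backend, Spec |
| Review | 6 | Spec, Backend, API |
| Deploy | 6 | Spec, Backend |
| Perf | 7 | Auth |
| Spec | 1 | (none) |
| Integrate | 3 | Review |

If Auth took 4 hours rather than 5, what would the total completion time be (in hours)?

19

Critical path before the change: Spec→Backend→API→Review→Integrate = 1+4+5+6+3 = 19 giving 19 hours.
Auth has 2 hours of float (longest path through it is 17).
That remains the longest chain; total 19 hours.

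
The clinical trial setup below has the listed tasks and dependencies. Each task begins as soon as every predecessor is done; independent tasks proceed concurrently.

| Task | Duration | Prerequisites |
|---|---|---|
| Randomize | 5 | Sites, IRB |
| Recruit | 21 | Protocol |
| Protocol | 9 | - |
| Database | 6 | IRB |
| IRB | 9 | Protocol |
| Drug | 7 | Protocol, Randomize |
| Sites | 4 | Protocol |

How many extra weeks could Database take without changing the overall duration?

The longest chain is Protocol→IRB→Randomize→Drug = 9+9+5+7 = 30; overall finish 30 weeks.
Database finishes as early as 24 and must finish by 30.
So Database can slip 30 − 24 = 6 weeks.

6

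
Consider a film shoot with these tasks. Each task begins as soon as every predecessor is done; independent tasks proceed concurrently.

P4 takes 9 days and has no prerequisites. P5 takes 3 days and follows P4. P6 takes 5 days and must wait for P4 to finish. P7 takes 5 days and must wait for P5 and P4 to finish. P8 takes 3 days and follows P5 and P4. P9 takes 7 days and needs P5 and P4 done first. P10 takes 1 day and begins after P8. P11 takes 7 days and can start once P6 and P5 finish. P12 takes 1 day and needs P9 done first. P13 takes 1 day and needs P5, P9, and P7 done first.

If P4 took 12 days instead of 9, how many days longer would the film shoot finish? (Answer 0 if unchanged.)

3

Baseline: P4→P6→P11 = 9+5+7 = 21 → 21 days.
P4 is on the critical path; changing it to 12 makes that path 24 days.
The critical path is still P4→P6→P11; finish is now 24 days.
Change in finish: 24 − 21 = +3 days.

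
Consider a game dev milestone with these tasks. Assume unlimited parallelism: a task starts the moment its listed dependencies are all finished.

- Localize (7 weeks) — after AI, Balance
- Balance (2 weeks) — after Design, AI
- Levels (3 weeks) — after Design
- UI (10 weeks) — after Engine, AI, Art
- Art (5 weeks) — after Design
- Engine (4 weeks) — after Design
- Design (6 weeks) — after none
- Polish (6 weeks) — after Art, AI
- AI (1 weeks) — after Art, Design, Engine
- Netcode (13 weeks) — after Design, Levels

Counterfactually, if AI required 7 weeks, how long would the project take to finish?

Baseline: Design→Art→AI→UI = 6+5+1+10 = 22 → 22 weeks.
AI lies on that path, so at 7 weeks the path becomes 28 weeks.
The critical path is still Design→Art→AI→UI; finish is now 28 weeks.

28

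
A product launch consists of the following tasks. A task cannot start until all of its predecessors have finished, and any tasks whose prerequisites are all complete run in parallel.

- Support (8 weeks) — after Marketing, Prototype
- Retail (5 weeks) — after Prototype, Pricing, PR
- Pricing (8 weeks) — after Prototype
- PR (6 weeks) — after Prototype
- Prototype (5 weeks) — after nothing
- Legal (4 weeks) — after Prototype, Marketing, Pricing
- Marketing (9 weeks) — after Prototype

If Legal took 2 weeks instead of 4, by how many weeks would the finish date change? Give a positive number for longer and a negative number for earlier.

0

Actual critical path: Prototype→Marketing→Support = 5+9+8 = 22 ⇒ 22 weeks.
Legal has 4 weeks of float (longest path through it is 18).
No other chain overtakes it, so the finish is 22 weeks.
Change in finish: 22 − 22 = +0 weeks.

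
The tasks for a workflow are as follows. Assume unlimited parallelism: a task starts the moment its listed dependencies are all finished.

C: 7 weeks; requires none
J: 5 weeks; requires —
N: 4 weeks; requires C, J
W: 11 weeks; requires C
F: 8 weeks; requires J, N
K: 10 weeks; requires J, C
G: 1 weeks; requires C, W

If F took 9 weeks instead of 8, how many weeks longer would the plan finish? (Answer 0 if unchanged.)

1

As given, the longest chain is C→N→F = 7+4+8 = 19, so the finish is 19 weeks.
F lies on that path, so at 9 weeks the path becomes 20 weeks.
That remains the longest chain; total 20 weeks.
Change in finish: 20 − 19 = +1 weeks.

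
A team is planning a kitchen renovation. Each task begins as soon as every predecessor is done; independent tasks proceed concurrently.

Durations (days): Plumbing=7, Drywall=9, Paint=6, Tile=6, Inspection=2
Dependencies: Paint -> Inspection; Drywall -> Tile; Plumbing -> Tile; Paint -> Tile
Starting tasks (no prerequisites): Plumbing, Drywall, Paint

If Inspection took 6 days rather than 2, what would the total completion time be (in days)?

15

As given, the longest chain is Drywall→Tile = 9+6 = 15, so the finish is 15 days.
Inspection has 7 days of float (longest path through it is 8).
That remains the longest chain; total 15 days.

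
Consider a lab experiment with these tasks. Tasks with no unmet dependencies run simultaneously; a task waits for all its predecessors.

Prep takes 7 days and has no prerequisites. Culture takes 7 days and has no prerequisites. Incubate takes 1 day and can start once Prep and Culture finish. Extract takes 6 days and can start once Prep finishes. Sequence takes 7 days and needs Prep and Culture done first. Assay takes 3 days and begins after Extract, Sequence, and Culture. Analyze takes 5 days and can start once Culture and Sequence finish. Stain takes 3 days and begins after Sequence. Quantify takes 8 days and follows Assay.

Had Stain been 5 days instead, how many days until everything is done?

25

Actual critical path: Prep→Sequence→Assay→Quantify = 7+7+3+8 = 25 ⇒ 25 days.
Stain is off the critical path — its longest chain is 17 days, giving 8 of slack.
That remains the longest chain; total 25 days.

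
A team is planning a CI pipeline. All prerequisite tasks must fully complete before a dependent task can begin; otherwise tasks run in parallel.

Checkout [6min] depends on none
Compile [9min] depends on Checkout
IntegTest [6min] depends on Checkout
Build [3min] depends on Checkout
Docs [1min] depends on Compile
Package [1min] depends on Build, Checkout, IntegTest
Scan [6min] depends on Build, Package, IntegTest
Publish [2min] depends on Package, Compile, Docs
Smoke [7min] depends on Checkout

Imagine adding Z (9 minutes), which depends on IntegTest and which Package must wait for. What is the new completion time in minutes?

28

Originally the CI pipeline takes 19 minutes.
With Z inserted, Package now waits for max(Build, Checkout, IntegTest, Z).
New critical path: Checkout→IntegTest→Z→Package→Scan = 6+6+9+1+6 = 28 ⇒ 28 minutes.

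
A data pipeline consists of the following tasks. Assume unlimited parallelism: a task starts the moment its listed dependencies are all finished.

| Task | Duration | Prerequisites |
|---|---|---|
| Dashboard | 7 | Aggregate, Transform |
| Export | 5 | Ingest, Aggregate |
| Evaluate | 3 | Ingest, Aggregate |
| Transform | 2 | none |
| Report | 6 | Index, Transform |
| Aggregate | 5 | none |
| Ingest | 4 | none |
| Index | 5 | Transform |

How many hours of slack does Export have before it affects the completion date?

3

The longest chain is Transform→Index→Report = 2+5+6 = 13; overall finish 13 hours.
Longest path through Export: 10 hours (earliest finish 10, latest finish 13).
Slack of Export = 8 − 5 = 3 hours.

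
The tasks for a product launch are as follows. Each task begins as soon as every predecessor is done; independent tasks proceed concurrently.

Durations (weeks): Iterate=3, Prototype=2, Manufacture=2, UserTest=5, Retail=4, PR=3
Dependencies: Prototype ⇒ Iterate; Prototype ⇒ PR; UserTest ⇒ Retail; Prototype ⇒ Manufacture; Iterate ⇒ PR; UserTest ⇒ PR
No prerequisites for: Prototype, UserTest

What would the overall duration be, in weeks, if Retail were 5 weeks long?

10

As given, the longest chain is UserTest→Retail = 5+4 = 9, so the finish is 9 weeks.
Retail lies on that path, so at 5 weeks the path becomes 10 weeks.
No other chain overtakes it, so the finish is 10 weeks.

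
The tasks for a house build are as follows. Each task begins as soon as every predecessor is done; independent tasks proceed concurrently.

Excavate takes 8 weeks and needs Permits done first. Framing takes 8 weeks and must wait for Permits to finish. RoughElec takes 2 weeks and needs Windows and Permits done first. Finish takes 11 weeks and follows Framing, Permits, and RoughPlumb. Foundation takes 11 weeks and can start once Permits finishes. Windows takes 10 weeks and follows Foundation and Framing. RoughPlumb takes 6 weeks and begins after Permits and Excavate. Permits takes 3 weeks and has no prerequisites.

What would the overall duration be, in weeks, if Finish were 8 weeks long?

26

Actual critical path: Permits→Excavate→RoughPlumb→Finish = 3+8+6+11 = 28 ⇒ 28 weeks.
Since Finish is critical, the -3 change carries straight to that chain (now 25 weeks).
The binding chain switches to Permits→Foundation→Windows→RoughElec = 3+11+10+2 = 26; finish 26 weeks.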